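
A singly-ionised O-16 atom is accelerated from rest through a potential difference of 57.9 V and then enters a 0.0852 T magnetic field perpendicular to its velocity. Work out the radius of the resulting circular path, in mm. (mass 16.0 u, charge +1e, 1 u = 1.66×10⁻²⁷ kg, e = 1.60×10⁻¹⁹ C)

The kinetic energy gained is K = qV = (1×1.60×10^-19)(57.9) = 9.26×10^-18 J.
v = √(2K/m) = 2.64×10^4 m/s.
r = mv/(qB) = (2.66×10^-26)(2.64×10^4) / [(1×1.60×10^-19)(0.0852)] = 0.0515 m.

r ≈ 51.5 mm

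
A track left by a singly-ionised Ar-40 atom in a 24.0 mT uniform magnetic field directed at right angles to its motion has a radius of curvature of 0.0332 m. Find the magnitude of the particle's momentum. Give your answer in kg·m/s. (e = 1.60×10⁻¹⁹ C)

p ≈ 1.27×10^-22 kg·m/s

Since qvB = mv²/r, the momentum p = mv = qBr.
p = (1×1.60×10^-19)(0.0240)(0.0332) = 1.27×10^-22 kg·m/s.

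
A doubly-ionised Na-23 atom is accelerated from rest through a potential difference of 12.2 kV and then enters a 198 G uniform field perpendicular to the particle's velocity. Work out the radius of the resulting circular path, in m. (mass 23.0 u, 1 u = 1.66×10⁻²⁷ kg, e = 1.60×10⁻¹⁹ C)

The kinetic energy gained is K = qV = (2×1.60×10^-19)(1.22×10^4) = 3.90×10^-15 J.
v = √(2K/m) = 4.52×10^5 m/s.
r = mv/(qB) = (3.82×10^-26)(4.52×10^5) / [(2×1.60×10^-19)(0.0198)] = 2.73 m.

r ≈ 2.73 m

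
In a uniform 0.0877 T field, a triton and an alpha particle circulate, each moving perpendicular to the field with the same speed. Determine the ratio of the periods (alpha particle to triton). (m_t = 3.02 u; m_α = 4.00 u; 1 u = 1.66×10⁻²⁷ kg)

T = 2πm/(qB) is independent of speed, so T₂/T₁ = (m₂/q₂)/(m₁/q₁).
T_{alpha particle}/T_{triton} = (6.64×10^-27/2e) / (5.01×10^-27/1e) = 0.662.

ratio ≈ 0.662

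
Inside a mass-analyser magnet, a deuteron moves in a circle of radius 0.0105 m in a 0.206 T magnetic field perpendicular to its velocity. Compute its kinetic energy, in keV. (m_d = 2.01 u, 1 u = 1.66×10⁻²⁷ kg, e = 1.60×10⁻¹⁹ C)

K ≈ 0.112 keV

v = qBr/m = (1×1.60×10^-19)(0.206)(0.0105) / (3.34×10^-27) = 1.04×10^5 m/s.
K = ½mv² = 0.5·(3.34×10^-27)·(1.04×10^5)² = 1.79×10^-17 J = 0.112 keV.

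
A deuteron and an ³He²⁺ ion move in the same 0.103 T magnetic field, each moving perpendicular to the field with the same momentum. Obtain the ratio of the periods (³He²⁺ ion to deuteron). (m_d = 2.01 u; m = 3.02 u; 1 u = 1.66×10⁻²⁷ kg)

ratio ≈ 0.751

T = 2πm/(qB) is independent of speed, so T₂/T₁ = (m₂/q₂)/(m₁/q₁).
T_{³He²⁺ ion}/T_{deuteron} = (5.01×10^-27/2e) / (3.34×10^-27/1e) = 0.751.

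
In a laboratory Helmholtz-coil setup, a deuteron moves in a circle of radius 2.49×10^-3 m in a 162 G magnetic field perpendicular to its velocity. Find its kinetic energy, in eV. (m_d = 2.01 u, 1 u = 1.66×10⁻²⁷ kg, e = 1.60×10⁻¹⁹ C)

K ≈ 0.0390 eV

v = qBr/m = (1×1.60×10^-19)(0.0162)(2.49×10^-3) / (3.34×10^-27) = 1930 m/s.
K = ½mv² = 0.5·(3.34×10^-27)·(1930)² = 6.24×10^-21 J = 0.0390 eV.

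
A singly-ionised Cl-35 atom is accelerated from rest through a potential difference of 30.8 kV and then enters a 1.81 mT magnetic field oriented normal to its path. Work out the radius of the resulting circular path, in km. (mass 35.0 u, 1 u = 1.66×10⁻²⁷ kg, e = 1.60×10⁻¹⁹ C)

r ≈ 0.0826 km

The kinetic energy gained is K = qV = (1×1.60×10^-19)(3.08×10^4) = 4.93×10^-15 J.
v = √(2K/m) = 4.12×10^5 m/s.
r = mv/(qB) = (5.81×10^-26)(4.12×10^5) / [(1×1.60×10^-19)(1.81×10^-3)] = 82.6 m.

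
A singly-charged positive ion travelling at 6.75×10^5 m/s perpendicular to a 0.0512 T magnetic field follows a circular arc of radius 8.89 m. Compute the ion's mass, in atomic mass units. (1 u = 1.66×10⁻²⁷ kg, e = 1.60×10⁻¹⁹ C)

qvB = mv²/r ⇒ m = qBr/v.
m = (1×1.60×10^-19)(0.0512)(8.89) / (6.75×10^5) = 1.08×10^-25 kg = 65.0 u.

m ≈ 65.0 u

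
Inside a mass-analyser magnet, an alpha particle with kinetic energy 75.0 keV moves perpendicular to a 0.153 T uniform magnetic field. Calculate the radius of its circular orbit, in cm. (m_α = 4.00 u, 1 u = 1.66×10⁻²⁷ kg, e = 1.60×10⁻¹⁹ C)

r ≈ 25.8 cm

Convert the energy: K = 75.0 keV = 1.20×10^-14 J.
v = √(2K/m) = √(2·1.20×10^-14/6.64×10^-27) = 1.90×10^6 m/s.
r = mv/(qB) = (6.64×10^-27)(1.90×10^6) / [(2×1.60×10^-19)(0.153)] = 0.258 m.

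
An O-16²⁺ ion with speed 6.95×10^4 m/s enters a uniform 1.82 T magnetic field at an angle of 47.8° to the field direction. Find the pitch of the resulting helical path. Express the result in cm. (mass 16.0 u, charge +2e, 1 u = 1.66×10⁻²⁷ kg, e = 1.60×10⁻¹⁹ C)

pitch ≈ 1.34 cm

The velocity component along B is v∥ = v cos47.8° = 4.67×10^4 m/s.
The cyclotron period T = 2πm/(qB) = 2.87×10^-7 s is set by m, q, B alone.
Pitch = v∥·T = (4.67×10^4)(2.87×10^-7) = 0.0134 m.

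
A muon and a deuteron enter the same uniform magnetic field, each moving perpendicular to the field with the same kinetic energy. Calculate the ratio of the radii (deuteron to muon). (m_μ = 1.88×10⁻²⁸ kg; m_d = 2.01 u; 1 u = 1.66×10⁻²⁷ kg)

ratio ≈ 4.21

r = √(2mK)/(qB) ⇒ at equal K, r ∝ √m/q.
r_{deuteron}/r_{muon} = 4.21.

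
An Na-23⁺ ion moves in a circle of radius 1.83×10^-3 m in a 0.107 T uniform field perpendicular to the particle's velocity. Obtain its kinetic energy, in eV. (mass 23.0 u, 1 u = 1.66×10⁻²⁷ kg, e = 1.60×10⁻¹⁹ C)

K ≈ 0.0803 eV

v = qBr/m = (1×1.60×10^-19)(0.107)(1.83×10^-3) / (3.82×10^-26) = 821 m/s.
K = ½mv² = 0.5·(3.82×10^-26)·(821)² = 1.29×10^-20 J = 0.0803 eV.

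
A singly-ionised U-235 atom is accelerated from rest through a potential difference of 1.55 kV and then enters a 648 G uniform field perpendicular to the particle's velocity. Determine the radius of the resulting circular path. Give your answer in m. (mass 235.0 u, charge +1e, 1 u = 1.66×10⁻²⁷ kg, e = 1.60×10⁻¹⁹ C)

The kinetic energy gained is K = qV = (1×1.60×10^-19)(1550) = 2.48×10^-16 J.
v = √(2K/m) = 3.57×10^4 m/s.
r = mv/(qB) = (3.90×10^-25)(3.57×10^4) / [(1×1.60×10^-19)(0.0648)] = 1.34 m.

r ≈ 1.34 m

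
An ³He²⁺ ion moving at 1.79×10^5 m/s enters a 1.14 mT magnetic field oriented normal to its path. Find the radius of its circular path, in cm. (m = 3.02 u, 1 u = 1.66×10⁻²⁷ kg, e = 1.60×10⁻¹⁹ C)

The magnetic force provides the centripetal force: qvB = mv²/r, so r = mv/(qB).
r = (5.01×10^-27 kg)(1.79×10^5 m/s) / [(2×1.60×10^-19 C)(1.14×10^-3 T)] = 2.46 m.

r ≈ 246 cm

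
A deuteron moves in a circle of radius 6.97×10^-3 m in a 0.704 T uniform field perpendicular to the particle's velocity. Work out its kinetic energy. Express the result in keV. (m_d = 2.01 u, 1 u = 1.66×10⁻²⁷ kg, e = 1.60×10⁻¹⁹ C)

v = qBr/m = (1×1.60×10^-19)(0.704)(6.97×10^-3) / (3.34×10^-27) = 2.35×10^5 m/s.
K = ½mv² = 0.5·(3.34×10^-27)·(2.35×10^5)² = 9.24×10^-17 J = 0.577 keV.

K ≈ 0.577 keV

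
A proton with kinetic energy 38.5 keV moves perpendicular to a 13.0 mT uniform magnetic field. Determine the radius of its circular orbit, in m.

Convert the energy: K = 38.5 keV = 6.16×10^-15 J.
v = √(2K/m) = √(2·6.16×10^-15/1.67×10^-27) = 2.72×10^6 m/s.
r = mv/(qB) = (1.67×10^-27)(2.72×10^6) / [(1×1.60×10^-19)(0.0130)] = 2.18 m.

r ≈ 2.18 m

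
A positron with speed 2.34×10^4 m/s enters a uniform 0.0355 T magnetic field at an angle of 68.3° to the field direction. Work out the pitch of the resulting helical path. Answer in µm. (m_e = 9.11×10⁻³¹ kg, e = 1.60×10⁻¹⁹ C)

pitch ≈ 8.72 µm

The velocity component along B is v∥ = v cos68.3° = 8650 m/s.
The cyclotron period T = 2πm/(qB) = 1.01×10^-9 s is set by m, q, B alone.
Pitch = v∥·T = (8650)(1.01×10^-9) = 8.72×10^-6 m.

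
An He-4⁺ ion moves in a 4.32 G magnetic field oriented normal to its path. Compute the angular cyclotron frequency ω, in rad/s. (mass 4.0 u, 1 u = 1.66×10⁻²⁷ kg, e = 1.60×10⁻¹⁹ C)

ω = qB/m = (1×1.60×10^-19)(4.32×10^-4) / (6.64×10^-27) = 1.04×10^4 rad/s.

ω ≈ 1.04×10^4 rad/s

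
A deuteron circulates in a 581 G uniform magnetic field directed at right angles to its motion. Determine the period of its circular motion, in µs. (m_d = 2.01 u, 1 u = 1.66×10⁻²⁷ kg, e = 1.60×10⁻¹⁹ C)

The cyclotron period is independent of speed: T = 2πm/(qB).
T = 2π(3.34×10^-27) / [(1×1.60×10^-19)(0.0581)] = 2.26×10^-6 s.

T ≈ 2.26 µs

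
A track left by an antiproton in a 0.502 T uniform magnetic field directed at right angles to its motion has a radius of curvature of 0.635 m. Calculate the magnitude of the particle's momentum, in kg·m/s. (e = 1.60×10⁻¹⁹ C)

p ≈ 5.10×10^-20 kg·m/s

Since qvB = mv²/r, the momentum p = mv = qBr.
p = (1×1.60×10^-19)(0.502)(0.635) = 5.10×10^-20 kg·m/s.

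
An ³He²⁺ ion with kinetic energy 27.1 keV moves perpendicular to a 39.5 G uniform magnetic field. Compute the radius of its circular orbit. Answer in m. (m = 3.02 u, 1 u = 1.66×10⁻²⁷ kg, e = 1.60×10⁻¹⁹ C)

Convert the energy: K = 27.1 keV = 4.34×10^-15 J.
v = √(2K/m) = √(2·4.34×10^-15/5.01×10^-27) = 1.32×10^6 m/s.
r = mv/(qB) = (5.01×10^-27)(1.32×10^6) / [(2×1.60×10^-19)(3.95×10^-3)] = 5.22 m.

r ≈ 5.22 m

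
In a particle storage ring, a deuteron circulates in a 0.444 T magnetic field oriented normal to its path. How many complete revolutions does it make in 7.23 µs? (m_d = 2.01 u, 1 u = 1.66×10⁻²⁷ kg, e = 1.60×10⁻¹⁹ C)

N = 24

T = 2πm/(qB) = 2π(3.3366×10^-27) / [(1×1.60×10^-19)(0.444)] = 2.9511×10^-7 s.
N = t/T = 7.23×10^-6 / 2.9511×10^-7 ≈ 24.50, so 24 complete revolutions.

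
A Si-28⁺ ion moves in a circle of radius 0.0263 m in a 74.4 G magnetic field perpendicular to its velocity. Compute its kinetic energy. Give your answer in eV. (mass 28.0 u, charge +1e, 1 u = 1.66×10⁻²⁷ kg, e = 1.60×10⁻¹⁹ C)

K ≈ 0.0659 eV

v = qBr/m = (1×1.60×10^-19)(7.44×10^-3)(0.0263) / (4.65×10^-26) = 674 m/s.
K = ½mv² = 0.5·(4.65×10^-26)·(674)² = 1.05×10^-20 J = 0.0659 eV.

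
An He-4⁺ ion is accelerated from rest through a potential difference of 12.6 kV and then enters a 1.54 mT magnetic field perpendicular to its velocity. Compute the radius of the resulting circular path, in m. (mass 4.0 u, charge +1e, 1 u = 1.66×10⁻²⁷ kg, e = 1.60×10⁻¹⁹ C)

r ≈ 21.0 m

The kinetic energy gained is K = qV = (1×1.60×10^-19)(1.26×10^4) = 2.02×10^-15 J.
v = √(2K/m) = 7.79×10^5 m/s.
r = mv/(qB) = (6.64×10^-27)(7.79×10^5) / [(1×1.60×10^-19)(1.54×10^-3)] = 21.0 m.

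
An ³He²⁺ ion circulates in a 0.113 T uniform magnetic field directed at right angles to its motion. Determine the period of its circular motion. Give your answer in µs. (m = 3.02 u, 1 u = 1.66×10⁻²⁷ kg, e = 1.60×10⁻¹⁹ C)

The cyclotron period is independent of speed: T = 2πm/(qB).
T = 2π(5.01×10^-27) / [(2×1.60×10^-19)(0.113)] = 8.71×10^-7 s.

T ≈ 0.871 µs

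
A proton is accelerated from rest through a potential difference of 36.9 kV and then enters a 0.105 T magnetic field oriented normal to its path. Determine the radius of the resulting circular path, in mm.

The kinetic energy gained is K = qV = (1×1.60×10^-19)(3.69×10^4) = 5.90×10^-15 J.
v = √(2K/m) = 2.66×10^6 m/s.
r = mv/(qB) = (1.67×10^-27)(2.66×10^6) / [(1×1.60×10^-19)(0.105)] = 0.264 m.

r ≈ 264 mm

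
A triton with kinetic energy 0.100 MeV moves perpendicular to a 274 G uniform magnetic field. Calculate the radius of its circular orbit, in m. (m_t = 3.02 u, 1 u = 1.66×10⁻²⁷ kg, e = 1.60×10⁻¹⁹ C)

r ≈ 2.89 m

Convert the energy: K = 0.100 MeV = 1.60×10^-14 J.
v = √(2K/m) = √(2·1.60×10^-14/5.01×10^-27) = 2.53×10^6 m/s.
r = mv/(qB) = (5.01×10^-27)(2.53×10^6) / [(1×1.60×10^-19)(0.0274)] = 2.89 m.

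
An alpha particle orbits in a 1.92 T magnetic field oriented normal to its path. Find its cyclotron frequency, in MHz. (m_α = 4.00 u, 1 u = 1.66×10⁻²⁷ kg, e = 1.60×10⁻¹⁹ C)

f ≈ 14.7 MHz

f = qB/(2πm) = (2×1.60×10^-19)(1.92) / [2π(6.64×10^-27)] = 1.47×10^7 Hz.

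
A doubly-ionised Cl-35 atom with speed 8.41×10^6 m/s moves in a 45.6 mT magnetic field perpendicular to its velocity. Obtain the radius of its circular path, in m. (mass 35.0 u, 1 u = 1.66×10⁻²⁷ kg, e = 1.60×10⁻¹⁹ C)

The magnetic force provides the centripetal force: qvB = mv²/r, so r = mv/(qB).
r = (5.81×10^-26 kg)(8.41×10^6 m/s) / [(2×1.60×10^-19 C)(0.0456 T)] = 33.5 m.

r ≈ 33.5 m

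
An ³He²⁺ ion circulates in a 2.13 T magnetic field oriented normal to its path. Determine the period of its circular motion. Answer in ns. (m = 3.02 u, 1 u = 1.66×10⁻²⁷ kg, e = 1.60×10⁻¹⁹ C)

T ≈ 46.2 ns

The cyclotron period is independent of speed: T = 2πm/(qB).
T = 2π(5.01×10^-27) / [(2×1.60×10^-19)(2.13)] = 4.62×10^-8 s.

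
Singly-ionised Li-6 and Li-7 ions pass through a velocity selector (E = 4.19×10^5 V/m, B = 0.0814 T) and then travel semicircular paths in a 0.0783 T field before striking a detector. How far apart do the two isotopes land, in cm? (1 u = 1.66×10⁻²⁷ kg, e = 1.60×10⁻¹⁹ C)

Both emerge at v = E/B₁ = 5.15×10^6 m/s.
r = mv/(qB₂), so r₁ = 4.092 m and r₂ = 4.774 m, giving Δr = 0.682 m.
After a semicircle each ion lands a diameter 2r from the entry slit, so the separation is 2Δr = 1.36 m.

Δd ≈ 136 cm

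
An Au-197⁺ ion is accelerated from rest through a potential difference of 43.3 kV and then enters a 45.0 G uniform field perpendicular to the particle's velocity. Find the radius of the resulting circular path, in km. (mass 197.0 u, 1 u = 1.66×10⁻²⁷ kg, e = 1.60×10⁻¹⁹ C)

The kinetic energy gained is K = qV = (1×1.60×10^-19)(4.33×10^4) = 6.93×10^-15 J.
v = √(2K/m) = 2.06×10^5 m/s.
r = mv/(qB) = (3.27×10^-25)(2.06×10^5) / [(1×1.60×10^-19)(4.50×10^-3)] = 93.5 m.

r ≈ 0.0935 km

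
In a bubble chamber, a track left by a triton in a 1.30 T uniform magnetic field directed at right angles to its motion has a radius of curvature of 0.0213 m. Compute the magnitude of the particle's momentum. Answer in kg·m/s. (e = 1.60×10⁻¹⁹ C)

p ≈ 4.43×10^-21 kg·m/s

Since qvB = mv²/r, the momentum p = mv = qBr.
p = (1×1.60×10^-19)(1.30)(0.0213) = 4.43×10^-21 kg·m/s.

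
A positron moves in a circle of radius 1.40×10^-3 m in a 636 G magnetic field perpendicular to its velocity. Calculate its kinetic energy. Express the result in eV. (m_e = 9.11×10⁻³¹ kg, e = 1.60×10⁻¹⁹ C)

v = qBr/m = (1×1.60×10^-19)(0.0636)(1.40×10^-3) / (9.11×10^-31) = 1.56×10^7 m/s.
K = ½mv² = 0.5·(9.11×10^-31)·(1.56×10^7)² = 1.11×10^-16 J = 696 eV.

K ≈ 696 eV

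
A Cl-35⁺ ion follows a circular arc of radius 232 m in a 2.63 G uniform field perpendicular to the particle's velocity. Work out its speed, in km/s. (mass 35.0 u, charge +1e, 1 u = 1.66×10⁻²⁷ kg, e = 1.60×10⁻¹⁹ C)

v ≈ 168 km/s

From qvB = mv²/r, v = qBr/m.
v = (1×1.60×10^-19)(2.63×10^-4)(232) / (5.81×10^-26) = 1.68×10^5 m/s.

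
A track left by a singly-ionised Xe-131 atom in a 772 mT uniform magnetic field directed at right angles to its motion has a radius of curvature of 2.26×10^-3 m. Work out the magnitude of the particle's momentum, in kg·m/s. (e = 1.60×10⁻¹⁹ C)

Since qvB = mv²/r, the momentum p = mv = qBr.
p = (1×1.60×10^-19)(0.772)(2.26×10^-3) = 2.79×10^-22 kg·m/s.

p ≈ 2.79×10^-22 kg·m/s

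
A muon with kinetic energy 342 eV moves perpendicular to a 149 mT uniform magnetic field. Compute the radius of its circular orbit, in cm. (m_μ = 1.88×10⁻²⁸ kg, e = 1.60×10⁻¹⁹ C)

Convert the energy: K = 342 eV = 5.47×10^-17 J.
v = √(2K/m) = √(2·5.47×10^-17/1.88×10^-28) = 7.63×10^5 m/s.
r = mv/(qB) = (1.88×10^-28)(7.63×10^5) / [(1×1.60×10^-19)(0.149)] = 6.02×10^-3 m.

r ≈ 0.602 cm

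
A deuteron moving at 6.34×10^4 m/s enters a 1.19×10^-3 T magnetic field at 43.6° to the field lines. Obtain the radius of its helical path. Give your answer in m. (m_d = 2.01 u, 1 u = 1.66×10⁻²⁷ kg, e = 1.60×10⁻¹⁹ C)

Only the perpendicular component v⊥ = v sin43.6° = 4.37×10^4 m/s is bent by the field.
r = m v⊥ /(qB) = (3.34×10^-27)(4.37×10^4) / [(1×1.60×10^-19)(1.19×10^-3)] = 0.766 m.

r ≈ 0.766 m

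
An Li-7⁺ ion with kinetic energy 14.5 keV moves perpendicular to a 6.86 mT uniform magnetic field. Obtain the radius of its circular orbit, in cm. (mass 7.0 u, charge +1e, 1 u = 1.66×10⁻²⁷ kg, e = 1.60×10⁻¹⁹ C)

Convert the energy: K = 14.5 keV = 2.32×10^-15 J.
v = √(2K/m) = √(2·2.32×10^-15/1.16×10^-26) = 6.32×10^5 m/s.
r = mv/(qB) = (1.16×10^-26)(6.32×10^5) / [(1×1.60×10^-19)(6.86×10^-3)] = 6.69 m.

r ≈ 669 cm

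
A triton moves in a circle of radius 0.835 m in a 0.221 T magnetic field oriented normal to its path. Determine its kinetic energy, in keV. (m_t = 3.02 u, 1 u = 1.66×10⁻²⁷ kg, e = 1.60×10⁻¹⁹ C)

K ≈ 543 keV

v = qBr/m = (1×1.60×10^-19)(0.221)(0.835) / (5.01×10^-27) = 5.89×10^6 m/s.
K = ½mv² = 0.5·(5.01×10^-27)·(5.89×10^6)² = 8.69×10^-14 J = 543 keV.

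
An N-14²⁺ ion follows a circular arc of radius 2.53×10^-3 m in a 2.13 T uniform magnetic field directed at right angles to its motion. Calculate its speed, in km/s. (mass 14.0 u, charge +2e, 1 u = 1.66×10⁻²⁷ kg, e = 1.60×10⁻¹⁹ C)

From qvB = mv²/r, v = qBr/m.
v = (2×1.60×10^-19)(2.13)(2.53×10^-3) / (2.32×10^-26) = 7.42×10^4 m/s.

v ≈ 74.2 km/s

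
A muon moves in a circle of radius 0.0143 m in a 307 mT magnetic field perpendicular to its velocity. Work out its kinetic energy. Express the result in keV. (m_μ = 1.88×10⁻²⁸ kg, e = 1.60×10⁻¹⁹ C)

v = qBr/m = (1×1.60×10^-19)(0.307)(0.0143) / (1.88×10^-28) = 3.74×10^6 m/s.
K = ½mv² = 0.5·(1.88×10^-28)·(3.74×10^6)² = 1.31×10^-15 J = 8.20 keV.

K ≈ 8.20 keV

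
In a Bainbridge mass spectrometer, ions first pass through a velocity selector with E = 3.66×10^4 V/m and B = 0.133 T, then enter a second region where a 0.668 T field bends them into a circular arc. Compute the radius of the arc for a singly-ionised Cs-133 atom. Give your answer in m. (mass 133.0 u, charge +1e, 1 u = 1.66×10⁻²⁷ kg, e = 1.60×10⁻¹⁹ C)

The selector passes v = E/B = 3.66×10^4/0.133 = 2.75×10^5 m/s.
In the deflection region, r = mv/(qB₂) = (2.21×10^-25)(2.75×10^5) / [(1×1.60×10^-19)(0.668)] = 0.568 m.

r ≈ 0.568 m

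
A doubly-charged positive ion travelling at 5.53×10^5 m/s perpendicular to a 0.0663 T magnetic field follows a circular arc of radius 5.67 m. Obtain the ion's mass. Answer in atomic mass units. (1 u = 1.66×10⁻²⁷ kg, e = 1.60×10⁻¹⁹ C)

m ≈ 131 u

qvB = mv²/r ⇒ m = qBr/v.
m = (2×1.60×10^-19)(0.0663)(5.67) / (5.53×10^5) = 2.18×10^-25 kg = 131 u.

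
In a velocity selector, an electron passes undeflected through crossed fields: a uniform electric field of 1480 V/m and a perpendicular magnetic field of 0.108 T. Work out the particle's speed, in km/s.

For zero net force, qE = qvB, so v = E/B.
v = (1480) / (0.108) = 1.37×10^4 m/s.

v ≈ 13.7 km/s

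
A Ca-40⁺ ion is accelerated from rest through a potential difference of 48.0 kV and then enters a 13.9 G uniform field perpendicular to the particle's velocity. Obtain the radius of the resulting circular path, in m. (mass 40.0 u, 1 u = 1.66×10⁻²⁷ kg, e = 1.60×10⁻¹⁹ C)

The kinetic energy gained is K = qV = (1×1.60×10^-19)(4.80×10^4) = 7.68×10^-15 J.
v = √(2K/m) = 4.81×10^5 m/s.
r = mv/(qB) = (6.64×10^-26)(4.81×10^5) / [(1×1.60×10^-19)(1.39×10^-3)] = 144 m.

r ≈ 144 m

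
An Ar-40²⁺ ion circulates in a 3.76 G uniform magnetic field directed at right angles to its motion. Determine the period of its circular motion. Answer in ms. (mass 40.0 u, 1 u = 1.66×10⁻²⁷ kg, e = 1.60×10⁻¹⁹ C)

T ≈ 3.47 ms

The cyclotron period is independent of speed: T = 2πm/(qB).
T = 2π(6.64×10^-26) / [(2×1.60×10^-19)(3.76×10^-4)] = 3.47×10^-3 s.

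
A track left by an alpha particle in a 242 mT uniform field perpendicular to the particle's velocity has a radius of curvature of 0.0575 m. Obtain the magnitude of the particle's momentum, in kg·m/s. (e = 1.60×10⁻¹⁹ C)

p ≈ 4.45×10^-21 kg·m/s

Since qvB = mv²/r, the momentum p = mv = qBr.
p = (2×1.60×10^-19)(0.242)(0.0575) = 4.45×10^-21 kg·m/s.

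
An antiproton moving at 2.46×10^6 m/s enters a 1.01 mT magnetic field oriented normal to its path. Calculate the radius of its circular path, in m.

The magnetic force provides the centripetal force: qvB = mv²/r, so r = mv/(qB).
r = (1.67×10^-27 kg)(2.46×10^6 m/s) / [(1×1.60×10^-19 C)(1.01×10^-3 T)] = 25.4 m.

r ≈ 25.4 m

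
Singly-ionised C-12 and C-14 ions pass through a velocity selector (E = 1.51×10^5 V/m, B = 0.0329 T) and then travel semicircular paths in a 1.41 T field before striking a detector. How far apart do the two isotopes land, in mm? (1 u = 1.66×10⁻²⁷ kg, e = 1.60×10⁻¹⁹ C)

Δd ≈ 135 mm

Both emerge at v = E/B₁ = 4.59×10^6 m/s.
r = mv/(qB₂), so r₁ = 0.4053 m and r₂ = 0.4728 m, giving Δr = 0.0675 m.
After a semicircle each ion lands a diameter 2r from the entry slit, so the separation is 2Δr = 0.135 m.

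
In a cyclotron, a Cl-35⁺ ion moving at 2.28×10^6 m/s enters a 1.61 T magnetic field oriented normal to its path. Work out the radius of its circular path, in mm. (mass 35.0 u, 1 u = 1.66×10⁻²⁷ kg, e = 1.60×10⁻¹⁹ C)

r ≈ 514 mm

The magnetic force provides the centripetal force: qvB = mv²/r, so r = mv/(qB).
r = (5.81×10^-26 kg)(2.28×10^6 m/s) / [(1×1.60×10^-19 C)(1.61 T)] = 0.514 m.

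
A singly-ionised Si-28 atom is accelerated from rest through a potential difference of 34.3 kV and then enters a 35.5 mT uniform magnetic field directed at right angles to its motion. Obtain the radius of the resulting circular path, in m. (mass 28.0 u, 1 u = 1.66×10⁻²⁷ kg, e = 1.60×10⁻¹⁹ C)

r ≈ 3.98 m

The kinetic energy gained is K = qV = (1×1.60×10^-19)(3.43×10^4) = 5.49×10^-15 J.
v = √(2K/m) = 4.86×10^5 m/s.
r = mv/(qB) = (4.65×10^-26)(4.86×10^5) / [(1×1.60×10^-19)(0.0355)] = 3.98 m.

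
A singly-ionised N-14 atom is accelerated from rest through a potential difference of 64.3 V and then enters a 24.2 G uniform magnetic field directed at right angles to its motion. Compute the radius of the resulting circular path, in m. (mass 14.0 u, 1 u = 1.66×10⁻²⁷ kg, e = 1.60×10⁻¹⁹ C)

r ≈ 1.79 m

The kinetic energy gained is K = qV = (1×1.60×10^-19)(64.3) = 1.03×10^-17 J.
v = √(2K/m) = 2.98×10^4 m/s.
r = mv/(qB) = (2.32×10^-26)(2.98×10^4) / [(1×1.60×10^-19)(2.42×10^-3)] = 1.79 m.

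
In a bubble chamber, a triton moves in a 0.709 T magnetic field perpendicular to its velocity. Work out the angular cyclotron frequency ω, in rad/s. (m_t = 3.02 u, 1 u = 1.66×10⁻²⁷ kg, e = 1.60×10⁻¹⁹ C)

ω = qB/m = (1×1.60×10^-19)(0.709) / (5.01×10^-27) = 2.26×10^7 rad/s.

ω ≈ 2.26×10^7 rad/s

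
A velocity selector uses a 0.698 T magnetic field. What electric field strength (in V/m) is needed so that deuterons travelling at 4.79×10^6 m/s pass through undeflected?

qE = qvB ⇒ E = vB = (4.79×10^6)(0.698) = 3.34×10^6 V/m.

E ≈ 3.34×10^6 V/m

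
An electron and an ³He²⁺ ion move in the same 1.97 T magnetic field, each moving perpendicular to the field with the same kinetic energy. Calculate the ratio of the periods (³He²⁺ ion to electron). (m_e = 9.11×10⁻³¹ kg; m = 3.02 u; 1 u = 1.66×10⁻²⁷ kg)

ratio ≈ 2750

T = 2πm/(qB) is independent of speed, so T₂/T₁ = (m₂/q₂)/(m₁/q₁).
T_{³He²⁺ ion}/T_{electron} = (5.01×10^-27/2e) / (9.11×10^-31/1e) = 2750.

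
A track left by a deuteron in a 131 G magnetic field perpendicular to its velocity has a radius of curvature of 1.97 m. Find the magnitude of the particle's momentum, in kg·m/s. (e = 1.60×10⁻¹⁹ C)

p ≈ 4.13×10^-21 kg·m/s

Since qvB = mv²/r, the momentum p = mv = qBr.
p = (1×1.60×10^-19)(0.0131)(1.97) = 4.13×10^-21 kg·m/s.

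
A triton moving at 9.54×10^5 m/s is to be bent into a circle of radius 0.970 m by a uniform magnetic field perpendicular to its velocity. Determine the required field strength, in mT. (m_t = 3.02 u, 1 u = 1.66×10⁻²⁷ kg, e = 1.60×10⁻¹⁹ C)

qvB = mv²/r gives B = mv/(qr).
B = (5.01×10^-27)(9.54×10^5) / [(1×1.60×10^-19)(0.970)] = 0.0308 T.

B ≈ 30.8 mT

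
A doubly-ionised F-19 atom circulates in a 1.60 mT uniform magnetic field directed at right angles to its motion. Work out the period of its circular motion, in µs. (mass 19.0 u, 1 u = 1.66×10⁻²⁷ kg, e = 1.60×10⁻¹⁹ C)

T ≈ 387 µs

The cyclotron period is independent of speed: T = 2πm/(qB).
T = 2π(3.15×10^-26) / [(2×1.60×10^-19)(1.60×10^-3)] = 3.87×10^-4 s.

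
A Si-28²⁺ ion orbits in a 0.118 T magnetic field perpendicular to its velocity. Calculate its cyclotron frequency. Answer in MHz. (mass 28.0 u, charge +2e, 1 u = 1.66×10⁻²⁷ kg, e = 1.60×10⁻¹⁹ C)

f ≈ 0.129 MHz

f = qB/(2πm) = (2×1.60×10^-19)(0.118) / [2π(4.65×10^-26)] = 1.29×10^5 Hz.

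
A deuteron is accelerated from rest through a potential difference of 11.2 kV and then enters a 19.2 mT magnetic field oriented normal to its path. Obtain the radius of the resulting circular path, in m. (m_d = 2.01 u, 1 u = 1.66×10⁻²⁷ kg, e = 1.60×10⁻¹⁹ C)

r ≈ 1.13 m

The kinetic energy gained is K = qV = (1×1.60×10^-19)(1.12×10^4) = 1.79×10^-15 J.
v = √(2K/m) = 1.04×10^6 m/s.
r = mv/(qB) = (3.34×10^-27)(1.04×10^6) / [(1×1.60×10^-19)(0.0192)] = 1.13 m.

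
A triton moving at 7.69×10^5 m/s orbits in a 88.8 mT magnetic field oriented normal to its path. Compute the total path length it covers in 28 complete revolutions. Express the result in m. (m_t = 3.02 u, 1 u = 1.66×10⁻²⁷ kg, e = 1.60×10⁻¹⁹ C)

L ≈ 47.7 m

r = mv/(qB) = 0.271 m, so one revolution covers 2πr = 1.70 m.
In 28 revolutions: L = 28·2πr = 47.7 m.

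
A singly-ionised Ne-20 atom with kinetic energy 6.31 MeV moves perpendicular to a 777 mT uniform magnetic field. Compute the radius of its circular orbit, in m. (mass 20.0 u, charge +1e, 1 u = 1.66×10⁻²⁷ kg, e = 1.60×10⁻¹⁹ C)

Convert the energy: K = 6.31 MeV = 1.01×10^-12 J.
v = √(2K/m) = √(2·1.01×10^-12/3.32×10^-26) = 7.80×10^6 m/s.
r = mv/(qB) = (3.32×10^-26)(7.80×10^6) / [(1×1.60×10^-19)(0.777)] = 2.08 m.

r ≈ 2.08 m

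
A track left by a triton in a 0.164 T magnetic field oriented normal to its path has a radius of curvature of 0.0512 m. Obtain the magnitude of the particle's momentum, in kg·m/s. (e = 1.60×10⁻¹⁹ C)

Since qvB = mv²/r, the momentum p = mv = qBr.
p = (1×1.60×10^-19)(0.164)(0.0512) = 1.34×10^-21 kg·m/s.

p ≈ 1.34×10^-21 kg·m/s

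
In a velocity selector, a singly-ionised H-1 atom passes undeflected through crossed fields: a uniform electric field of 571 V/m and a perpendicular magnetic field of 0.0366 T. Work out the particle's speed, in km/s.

For zero net force, qE = qvB, so v = E/B.
v = (571) / (0.0366) = 1.56×10^4 m/s.

v ≈ 15.6 km/s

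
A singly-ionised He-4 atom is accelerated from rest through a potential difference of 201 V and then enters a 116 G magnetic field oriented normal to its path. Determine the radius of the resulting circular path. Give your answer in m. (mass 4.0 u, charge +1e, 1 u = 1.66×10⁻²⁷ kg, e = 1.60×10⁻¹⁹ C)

The kinetic energy gained is K = qV = (1×1.60×10^-19)(201) = 3.22×10^-17 J.
v = √(2K/m) = 9.84×10^4 m/s.
r = mv/(qB) = (6.64×10^-27)(9.84×10^4) / [(1×1.60×10^-19)(0.0116)] = 0.352 m.

r ≈ 0.352 m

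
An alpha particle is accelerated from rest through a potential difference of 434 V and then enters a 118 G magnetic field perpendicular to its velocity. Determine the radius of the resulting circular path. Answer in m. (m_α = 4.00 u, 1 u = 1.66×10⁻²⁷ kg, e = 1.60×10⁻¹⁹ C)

r ≈ 0.360 m

The kinetic energy gained is K = qV = (2×1.60×10^-19)(434) = 1.39×10^-16 J.
v = √(2K/m) = 2.05×10^5 m/s.
r = mv/(qB) = (6.64×10^-27)(2.05×10^5) / [(2×1.60×10^-19)(0.0118)] = 0.360 m.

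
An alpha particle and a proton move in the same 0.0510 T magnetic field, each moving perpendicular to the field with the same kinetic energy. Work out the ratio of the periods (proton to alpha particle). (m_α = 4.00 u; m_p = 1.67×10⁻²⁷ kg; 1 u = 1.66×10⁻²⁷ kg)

T = 2πm/(qB) is independent of speed, so T₂/T₁ = (m₂/q₂)/(m₁/q₁).
T_{proton}/T_{alpha particle} = (1.67×10^-27/1e) / (6.64×10^-27/2e) = 0.503.

ratio ≈ 0.503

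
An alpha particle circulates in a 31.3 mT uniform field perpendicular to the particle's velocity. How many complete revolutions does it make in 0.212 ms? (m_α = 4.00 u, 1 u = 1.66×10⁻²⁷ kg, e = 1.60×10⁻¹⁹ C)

T = 2πm/(qB) = 2π(6.64×10^-27) / [(2×1.60×10^-19)(0.0313)] = 4.1654×10^-6 s.
N = t/T = 2.12×10^-4 / 4.1654×10^-6 ≈ 50.90, so 50 complete revolutions.

N = 50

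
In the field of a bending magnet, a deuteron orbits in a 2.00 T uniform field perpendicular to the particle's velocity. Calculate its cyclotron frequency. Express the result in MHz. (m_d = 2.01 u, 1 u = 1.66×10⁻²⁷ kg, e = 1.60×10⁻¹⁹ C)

f = qB/(2πm) = (1×1.60×10^-19)(2.00) / [2π(3.34×10^-27)] = 1.53×10^7 Hz.

f ≈ 15.3 MHz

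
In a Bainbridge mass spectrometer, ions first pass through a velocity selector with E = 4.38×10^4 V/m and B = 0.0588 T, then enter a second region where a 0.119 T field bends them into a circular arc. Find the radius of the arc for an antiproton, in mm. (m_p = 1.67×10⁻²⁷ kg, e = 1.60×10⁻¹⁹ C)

r ≈ 65.3 mm

The selector passes v = E/B = 4.38×10^4/0.0588 = 7.45×10^5 m/s.
In the deflection region, r = mv/(qB₂) = (1.67×10^-27)(7.45×10^5) / [(1×1.60×10^-19)(0.119)] = 0.0653 m.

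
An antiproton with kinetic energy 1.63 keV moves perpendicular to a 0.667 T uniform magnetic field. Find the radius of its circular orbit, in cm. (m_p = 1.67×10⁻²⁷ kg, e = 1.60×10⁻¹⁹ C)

Convert the energy: K = 1.63 keV = 2.61×10^-16 J.
v = √(2K/m) = √(2·2.61×10^-16/1.67×10^-27) = 5.59×10^5 m/s.
r = mv/(qB) = (1.67×10^-27)(5.59×10^5) / [(1×1.60×10^-19)(0.667)] = 8.75×10^-3 m.

r ≈ 0.875 cm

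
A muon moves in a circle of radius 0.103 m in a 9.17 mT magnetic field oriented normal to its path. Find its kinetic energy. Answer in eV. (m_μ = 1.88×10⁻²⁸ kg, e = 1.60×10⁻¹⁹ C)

K ≈ 380 eV

v = qBr/m = (1×1.60×10^-19)(9.17×10^-3)(0.103) / (1.88×10^-28) = 8.04×10^5 m/s.
K = ½mv² = 0.5·(1.88×10^-28)·(8.04×10^5)² = 6.07×10^-17 J = 380 eV.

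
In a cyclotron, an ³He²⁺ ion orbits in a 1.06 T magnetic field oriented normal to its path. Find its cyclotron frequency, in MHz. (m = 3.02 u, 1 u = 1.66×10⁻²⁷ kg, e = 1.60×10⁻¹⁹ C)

f = qB/(2πm) = (2×1.60×10^-19)(1.06) / [2π(5.01×10^-27)] = 1.08×10^7 Hz.

f ≈ 10.8 MHz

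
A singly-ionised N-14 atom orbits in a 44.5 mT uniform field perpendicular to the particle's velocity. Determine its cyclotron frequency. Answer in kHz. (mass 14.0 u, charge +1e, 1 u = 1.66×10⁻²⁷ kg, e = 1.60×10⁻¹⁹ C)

f = qB/(2πm) = (1×1.60×10^-19)(0.0445) / [2π(2.32×10^-26)] = 4.88×10^4 Hz.

f ≈ 48.8 kHz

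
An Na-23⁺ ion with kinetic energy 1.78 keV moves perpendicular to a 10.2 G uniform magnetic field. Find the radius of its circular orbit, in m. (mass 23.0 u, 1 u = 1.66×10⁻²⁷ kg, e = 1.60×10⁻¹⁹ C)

Convert the energy: K = 1.78 keV = 2.85×10^-16 J.
v = √(2K/m) = √(2·2.85×10^-16/3.82×10^-26) = 1.22×10^5 m/s.
r = mv/(qB) = (3.82×10^-26)(1.22×10^5) / [(1×1.60×10^-19)(1.02×10^-3)] = 28.6 m.

r ≈ 28.6 m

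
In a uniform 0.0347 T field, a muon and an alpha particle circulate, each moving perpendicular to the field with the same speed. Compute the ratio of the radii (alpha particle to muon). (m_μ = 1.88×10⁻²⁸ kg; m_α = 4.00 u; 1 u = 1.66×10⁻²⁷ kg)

r = mv/(qB) ⇒ at equal v, r ∝ m/q.
r_{alpha particle}/r_{muon} = 17.7.

ratio ≈ 17.7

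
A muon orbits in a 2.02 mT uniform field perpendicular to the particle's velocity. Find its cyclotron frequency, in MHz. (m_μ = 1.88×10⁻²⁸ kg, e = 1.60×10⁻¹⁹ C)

f ≈ 0.274 MHz

f = qB/(2πm) = (1×1.60×10^-19)(2.02×10^-3) / [2π(1.88×10^-28)] = 2.74×10^5 Hz.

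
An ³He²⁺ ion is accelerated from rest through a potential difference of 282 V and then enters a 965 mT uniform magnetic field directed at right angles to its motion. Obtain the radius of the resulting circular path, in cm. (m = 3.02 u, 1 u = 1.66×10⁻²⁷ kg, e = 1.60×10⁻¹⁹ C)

r ≈ 0.308 cm

The kinetic energy gained is K = qV = (2×1.60×10^-19)(282) = 9.02×10^-17 J.
v = √(2K/m) = 1.90×10^5 m/s.
r = mv/(qB) = (5.01×10^-27)(1.90×10^5) / [(2×1.60×10^-19)(0.965)] = 3.08×10^-3 m.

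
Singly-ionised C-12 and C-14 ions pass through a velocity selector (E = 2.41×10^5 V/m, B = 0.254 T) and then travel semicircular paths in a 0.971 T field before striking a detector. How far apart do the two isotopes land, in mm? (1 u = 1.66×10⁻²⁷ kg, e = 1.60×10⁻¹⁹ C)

Δd ≈ 40.6 mm

Both emerge at v = E/B₁ = 9.49×10^5 m/s.
r = mv/(qB₂), so r₁ = 0.1217 m and r₂ = 0.1419 m, giving Δr = 0.0203 m.
After a semicircle each ion lands a diameter 2r from the entry slit, so the separation is 2Δr = 0.0406 m.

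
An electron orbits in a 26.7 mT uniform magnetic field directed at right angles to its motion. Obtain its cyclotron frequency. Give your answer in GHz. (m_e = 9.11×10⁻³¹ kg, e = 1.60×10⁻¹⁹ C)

f = qB/(2πm) = (1×1.60×10^-19)(0.0267) / [2π(9.11×10^-31)] = 7.46×10^8 Hz.

f ≈ 0.746 GHz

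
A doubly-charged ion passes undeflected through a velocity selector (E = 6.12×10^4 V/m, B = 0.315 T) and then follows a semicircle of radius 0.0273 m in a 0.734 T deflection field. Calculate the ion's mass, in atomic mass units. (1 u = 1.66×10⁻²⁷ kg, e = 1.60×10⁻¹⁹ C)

v = E/B₁ = 1.94×10^5 m/s.
From r = mv/(qB₂), m = qB₂r/v = (2×1.60×10^-19)(0.734)(0.0273) / (1.94×10^5) = 3.30×10^-26 kg.
In atomic mass units: m = 3.30×10^-26 / 1.66×10^-27 = 19.9 u.

m ≈ 19.9 u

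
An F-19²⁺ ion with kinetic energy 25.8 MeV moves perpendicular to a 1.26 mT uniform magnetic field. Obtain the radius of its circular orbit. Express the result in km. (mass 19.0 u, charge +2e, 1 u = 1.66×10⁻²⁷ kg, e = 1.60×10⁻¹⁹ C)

Convert the energy: K = 25.8 MeV = 4.13×10^-12 J.
v = √(2K/m) = √(2·4.13×10^-12/3.15×10^-26) = 1.62×10^7 m/s.
r = mv/(qB) = (3.15×10^-26)(1.62×10^7) / [(2×1.60×10^-19)(1.26×10^-3)] = 1270 m.

r ≈ 1.27 km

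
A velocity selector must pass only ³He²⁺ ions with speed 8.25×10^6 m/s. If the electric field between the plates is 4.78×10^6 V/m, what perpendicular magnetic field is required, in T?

B ≈ 0.579 T

qE = qvB ⇒ B = E/v = (4.78×10^6) / (8.25×10^6) = 0.579 T.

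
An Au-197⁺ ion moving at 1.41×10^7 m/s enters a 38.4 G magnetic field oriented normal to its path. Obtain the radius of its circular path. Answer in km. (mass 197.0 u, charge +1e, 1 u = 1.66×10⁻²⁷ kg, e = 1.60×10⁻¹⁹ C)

r ≈ 7.50 km

The magnetic force provides the centripetal force: qvB = mv²/r, so r = mv/(qB).
r = (3.27×10^-25 kg)(1.41×10^7 m/s) / [(1×1.60×10^-19 C)(3.84×10^-3 T)] = 7500 m.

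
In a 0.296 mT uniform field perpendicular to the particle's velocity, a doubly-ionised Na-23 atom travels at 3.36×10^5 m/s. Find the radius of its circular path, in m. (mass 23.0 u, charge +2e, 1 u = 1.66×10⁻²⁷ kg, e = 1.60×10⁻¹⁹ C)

The magnetic force provides the centripetal force: qvB = mv²/r, so r = mv/(qB).
r = (3.82×10^-26 kg)(3.36×10^5 m/s) / [(2×1.60×10^-19 C)(2.96×10^-4 T)] = 135 m.

r ≈ 135 m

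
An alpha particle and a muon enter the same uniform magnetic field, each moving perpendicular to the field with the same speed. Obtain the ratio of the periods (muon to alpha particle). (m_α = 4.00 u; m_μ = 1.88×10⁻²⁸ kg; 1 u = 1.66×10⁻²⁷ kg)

ratio ≈ 0.0566

T = 2πm/(qB) is independent of speed, so T₂/T₁ = (m₂/q₂)/(m₁/q₁).
T_{muon}/T_{alpha particle} = (1.88×10^-28/1e) / (6.64×10^-27/2e) = 0.0566.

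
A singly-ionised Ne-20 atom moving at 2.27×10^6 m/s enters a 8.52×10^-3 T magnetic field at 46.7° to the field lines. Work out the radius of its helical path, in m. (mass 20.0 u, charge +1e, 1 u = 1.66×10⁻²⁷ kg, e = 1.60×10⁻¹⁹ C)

r ≈ 40.2 m

Only the perpendicular component v⊥ = v sin46.7° = 1.65×10^6 m/s is bent by the field.
r = m v⊥ /(qB) = (3.32×10^-26)(1.65×10^6) / [(1×1.60×10^-19)(8.52×10^-3)] = 40.2 m.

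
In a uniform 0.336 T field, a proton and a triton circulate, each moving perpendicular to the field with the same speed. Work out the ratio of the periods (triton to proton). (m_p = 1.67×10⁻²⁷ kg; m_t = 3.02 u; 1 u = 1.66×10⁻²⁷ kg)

ratio ≈ 3.00

T = 2πm/(qB) is independent of speed, so T₂/T₁ = (m₂/q₂)/(m₁/q₁).
T_{triton}/T_{proton} = (5.01×10^-27/1e) / (1.67×10^-27/1e) = 3.00.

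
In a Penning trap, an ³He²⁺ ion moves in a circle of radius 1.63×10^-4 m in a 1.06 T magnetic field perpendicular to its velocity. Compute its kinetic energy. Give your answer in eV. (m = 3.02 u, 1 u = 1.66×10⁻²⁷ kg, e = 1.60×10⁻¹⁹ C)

v = qBr/m = (2×1.60×10^-19)(1.06)(1.63×10^-4) / (5.01×10^-27) = 1.10×10^4 m/s.
K = ½mv² = 0.5·(5.01×10^-27)·(1.10×10^4)² = 3.05×10^-19 J = 1.91 eV.

K ≈ 1.91 eV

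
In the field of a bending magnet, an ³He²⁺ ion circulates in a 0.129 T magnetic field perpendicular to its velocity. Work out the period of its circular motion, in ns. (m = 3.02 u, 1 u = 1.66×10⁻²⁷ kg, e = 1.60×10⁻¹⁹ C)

T ≈ 763 ns

The cyclotron period is independent of speed: T = 2πm/(qB).
T = 2π(5.01×10^-27) / [(2×1.60×10^-19)(0.129)] = 7.63×10^-7 s.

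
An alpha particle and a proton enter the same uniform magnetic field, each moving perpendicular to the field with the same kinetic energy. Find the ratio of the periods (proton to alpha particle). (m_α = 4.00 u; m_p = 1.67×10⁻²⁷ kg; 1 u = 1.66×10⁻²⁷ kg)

ratio ≈ 0.503

T = 2πm/(qB) is independent of speed, so T₂/T₁ = (m₂/q₂)/(m₁/q₁).
T_{proton}/T_{alpha particle} = (1.67×10^-27/1e) / (6.64×10^-27/2e) = 0.503.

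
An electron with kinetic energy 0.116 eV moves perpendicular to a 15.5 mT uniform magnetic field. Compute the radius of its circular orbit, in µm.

Convert the energy: K = 0.116 eV = 1.86×10^-20 J.
v = √(2K/m) = √(2·1.86×10^-20/9.11×10^-31) = 2.02×10^5 m/s.
r = mv/(qB) = (9.11×10^-31)(2.02×10^5) / [(1×1.60×10^-19)(0.0155)] = 7.42×10^-5 m.

r ≈ 74.2 µm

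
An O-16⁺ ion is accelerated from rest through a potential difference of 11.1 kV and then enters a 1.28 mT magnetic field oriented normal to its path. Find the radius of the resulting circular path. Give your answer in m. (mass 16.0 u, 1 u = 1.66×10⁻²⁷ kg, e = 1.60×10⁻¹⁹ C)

r ≈ 47.4 m

The kinetic energy gained is K = qV = (1×1.60×10^-19)(1.11×10^4) = 1.78×10^-15 J.
v = √(2K/m) = 3.66×10^5 m/s.
r = mv/(qB) = (2.66×10^-26)(3.66×10^5) / [(1×1.60×10^-19)(1.28×10^-3)] = 47.4 m.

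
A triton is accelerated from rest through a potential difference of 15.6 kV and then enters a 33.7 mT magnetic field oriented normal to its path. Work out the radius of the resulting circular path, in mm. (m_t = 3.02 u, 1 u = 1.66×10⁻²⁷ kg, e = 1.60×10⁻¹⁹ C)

The kinetic energy gained is K = qV = (1×1.60×10^-19)(1.56×10^4) = 2.50×10^-15 J.
v = √(2K/m) = 9.98×10^5 m/s.
r = mv/(qB) = (5.01×10^-27)(9.98×10^5) / [(1×1.60×10^-19)(0.0337)] = 0.928 m.

r ≈ 928 mm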